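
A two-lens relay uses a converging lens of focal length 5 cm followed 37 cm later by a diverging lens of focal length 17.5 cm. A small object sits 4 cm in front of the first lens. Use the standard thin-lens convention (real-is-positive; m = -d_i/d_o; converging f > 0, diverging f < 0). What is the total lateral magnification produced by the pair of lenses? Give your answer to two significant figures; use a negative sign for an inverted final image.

1.2

First lens: d_i1 = 1/(1/5 - 1/4) = -20.000 cm.
m_1 = -(-20.000)/4 = 5.0000.
With d_i1 < 0 the first image is virtual and lies on the object side; the object distance for lens 2 is d_o2 = 37 - (-20.000) = 57.000 cm.
Second lens: d_i2 = 1/(1/(-17.5) - 1/(57.000)) = -13.389 cm.
m_2 = -(-13.389)/(57.000) = 0.2349.
The system's lateral magnification is m_1 m_2 = (5.0000)(0.2349) = 1.1745.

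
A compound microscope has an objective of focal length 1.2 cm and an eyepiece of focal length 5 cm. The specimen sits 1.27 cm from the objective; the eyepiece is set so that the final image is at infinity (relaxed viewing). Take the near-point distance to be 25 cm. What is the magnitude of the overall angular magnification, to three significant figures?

85.7

Objective: 1/d_i = 1/f_obj - 1/d_o = 1/1.2 - 1/1.27 = 0.04593 cm^-1, so d_i = 21.771 cm.
m_obj = -d_i/d_o = -21.771/1.27 = -17.143.
Eyepiece angular magnification (image at infinity): M_eye = D/f_e = 25/5 = 5.000.
Overall M = m_obj x M_eye = (-17.143)(5.000) = -85.71.
|M| = 85.71.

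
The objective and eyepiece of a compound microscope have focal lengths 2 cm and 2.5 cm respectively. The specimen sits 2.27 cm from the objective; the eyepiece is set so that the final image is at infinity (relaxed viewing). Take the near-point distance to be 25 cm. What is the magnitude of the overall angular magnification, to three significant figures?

Objective: 1/d_i = 1/f_obj - 1/d_o = 1/2 - 1/2.27 = 0.05947 cm^-1, so d_i = 16.815 cm.
m_obj = -d_i/d_o = -16.815/2.27 = -7.407.
Eyepiece angular magnification (image at infinity): M_eye = D/f_e = 25/2.5 = 10.000.
Overall M = m_obj x M_eye = (-7.407)(10.000) = -74.07.
|M| = 74.07.

74.1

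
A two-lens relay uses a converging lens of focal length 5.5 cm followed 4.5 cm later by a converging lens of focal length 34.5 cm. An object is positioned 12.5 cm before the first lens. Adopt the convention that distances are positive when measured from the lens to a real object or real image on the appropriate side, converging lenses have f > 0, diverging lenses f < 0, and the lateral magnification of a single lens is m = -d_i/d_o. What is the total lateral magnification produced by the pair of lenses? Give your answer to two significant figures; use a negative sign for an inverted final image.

-0.68

Lens 1: 1/d_i1 = 1/f_1 - 1/d_o1 = 1/5.5 - 1/12.5 = 0.10182 cm^-1, so d_i1 = 9.821 cm.
m_1 = -(9.821)/12.5 = -0.7857.
Since 9.821 cm > 4.5 cm, the first image lies past the second lens and serves as a virtual object: d_o2 = L - d_i1 = -5.321 cm.
Lens 2: 1/d_i2 = 1/f_2 - 1/d_o2 = 1/34.5 - 1/(-5.321) = 0.21690 cm^-1, so d_i2 = 4.610 cm.
m_2 = -(4.610)/(-5.321) = 0.8664.
Overall magnification: m = m_1 m_2 = -0.6807.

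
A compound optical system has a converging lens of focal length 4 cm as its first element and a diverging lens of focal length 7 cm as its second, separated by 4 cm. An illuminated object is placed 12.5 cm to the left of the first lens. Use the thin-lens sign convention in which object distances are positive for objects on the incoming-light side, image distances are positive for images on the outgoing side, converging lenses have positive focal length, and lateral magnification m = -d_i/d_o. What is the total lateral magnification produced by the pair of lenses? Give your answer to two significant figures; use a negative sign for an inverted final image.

First lens: d_i1 = 1/(1/4 - 1/12.5) = 5.882 cm.
m_1 = -(5.882)/12.5 = -0.4706.
This image would form 5.882 cm past lens 1, i.e. 1.882 cm beyond lens 2, so it is a virtual object for lens 2: d_o2 = 4 - 5.882 = -1.882 cm.
Second lens: d_i2 = 1/(1/(-7) - 1/(-1.882)) = 2.575 cm.
m_2 = -(2.575)/(-1.882) = 1.3678.
Total m = m_1 x m_2 = (-0.4706)(1.3678) = -0.6437.

-0.64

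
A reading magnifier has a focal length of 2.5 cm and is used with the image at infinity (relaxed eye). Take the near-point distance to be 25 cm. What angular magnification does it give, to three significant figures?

10.0

M = D/f = 25/2.5 = 10.000.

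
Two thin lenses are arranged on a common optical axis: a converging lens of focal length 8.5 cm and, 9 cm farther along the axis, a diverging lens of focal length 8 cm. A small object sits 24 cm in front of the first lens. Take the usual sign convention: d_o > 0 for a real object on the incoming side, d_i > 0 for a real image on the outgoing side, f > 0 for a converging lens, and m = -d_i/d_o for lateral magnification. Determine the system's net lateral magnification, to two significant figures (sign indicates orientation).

Applying the thin-lens equation to the first lens, 1/8.5 = 1/24 + 1/d_i1, which gives d_i1 = 13.161 cm.
Its lateral magnification is m_1 = -d_i1/d_o1 = -(13.161)/24 = -0.5484.
Since 13.161 cm > 9 cm, the first image lies past the second lens and serves as a virtual object: d_o2 = L - d_i1 = -4.161 cm.
Applying the thin-lens equation again with f_2 = -8 cm and d_o2 = -4.161 cm gives d_i2 = 8.672 cm.
m_2 = -(8.672)/(-4.161) = 2.0840.
Overall magnification: m = m_1 m_2 = -1.1429.

-1.1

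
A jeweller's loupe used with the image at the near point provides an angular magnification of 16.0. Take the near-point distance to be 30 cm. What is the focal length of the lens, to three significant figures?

2.00 cm

For the image at the near point, M = 1 + D/f.
f = D/(M - 1) = 30/(16.0 - 1) = 2.000 cm.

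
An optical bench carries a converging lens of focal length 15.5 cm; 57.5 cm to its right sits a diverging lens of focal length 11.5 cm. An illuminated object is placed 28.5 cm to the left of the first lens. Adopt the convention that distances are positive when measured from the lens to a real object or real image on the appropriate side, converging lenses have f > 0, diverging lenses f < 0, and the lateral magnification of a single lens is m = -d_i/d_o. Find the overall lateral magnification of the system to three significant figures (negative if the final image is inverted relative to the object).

-0.392

Applying the thin-lens equation to the first lens, 1/15.5 = 1/28.5 + 1/d_i1, which gives d_i1 = 33.981 cm.
Its lateral magnification is m_1 = -d_i1/d_o1 = -(33.981)/28.5 = -1.1923.
That image sits 23.519 cm in front of the second lens, so d_o2 = 23.519 cm.
Applying the thin-lens equation again with f_2 = -11.5 cm and d_o2 = 23.519 cm gives d_i2 = -7.724 cm.
m_2 = -(-7.724)/(23.519) = 0.3284.
Overall magnification: m = m_1 m_2 = -0.3915.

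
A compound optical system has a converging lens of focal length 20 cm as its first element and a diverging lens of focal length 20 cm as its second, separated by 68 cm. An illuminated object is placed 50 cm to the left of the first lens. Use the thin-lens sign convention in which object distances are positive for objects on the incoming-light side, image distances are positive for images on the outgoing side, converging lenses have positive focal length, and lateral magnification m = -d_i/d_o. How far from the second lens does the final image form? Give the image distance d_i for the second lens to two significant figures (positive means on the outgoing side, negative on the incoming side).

First lens: d_i1 = 1/(1/20 - 1/50) = 33.333 cm.
The intermediate image is 33.333 cm to the right of lens 1, so d_o2 = L - d_i1 = 68 - 33.333 = 34.667 cm.
Second lens: d_i2 = 1/(1/(-20) - 1/(34.667)) = -12.683 cm.

-13 cm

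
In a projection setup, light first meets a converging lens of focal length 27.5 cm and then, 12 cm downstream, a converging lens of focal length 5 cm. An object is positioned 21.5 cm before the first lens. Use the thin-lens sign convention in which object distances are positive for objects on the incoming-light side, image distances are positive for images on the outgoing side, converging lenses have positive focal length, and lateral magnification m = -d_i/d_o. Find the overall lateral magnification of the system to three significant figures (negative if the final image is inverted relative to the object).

Applying the thin-lens equation to the first lens, 1/27.5 = 1/21.5 + 1/d_i1, which gives d_i1 = -98.542 cm.
Its lateral magnification is m_1 = -d_i1/d_o1 = -(-98.542)/21.5 = 4.5833.
The intermediate image is virtual, 98.542 cm to the left of lens 1, so d_o2 = L - d_i1 = 12 - (-98.542) = 110.542 cm.
Applying the thin-lens equation again with f_2 = 5 cm and d_o2 = 110.542 cm gives d_i2 = 5.237 cm.
m_2 = -(5.237)/(110.542) = -0.0474.
Total m = m_1 x m_2 = (4.5833)(-0.0474) = -0.2171.

-0.217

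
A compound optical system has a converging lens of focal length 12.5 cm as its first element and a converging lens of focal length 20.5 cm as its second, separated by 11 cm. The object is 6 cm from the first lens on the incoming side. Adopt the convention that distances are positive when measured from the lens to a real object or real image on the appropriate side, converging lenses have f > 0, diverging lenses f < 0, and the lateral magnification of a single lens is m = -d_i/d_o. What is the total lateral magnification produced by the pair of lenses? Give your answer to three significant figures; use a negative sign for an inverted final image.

-19.3

Lens 1: 1/d_i1 = 1/f_1 - 1/d_o1 = 1/12.5 - 1/6 = -0.08667 cm^-1, so d_i1 = -11.538 cm.
m_1 = -(-11.538)/6 = 1.9231.
The intermediate image is virtual, 11.538 cm to the left of lens 1, so d_o2 = L - d_i1 = 11 - (-11.538) = 22.538 cm.
Lens 2: 1/d_i2 = 1/f_2 - 1/d_o2 = 1/20.5 - 1/(22.538) = 0.00441 cm^-1, so d_i2 = 226.660 cm.
m_2 = -(226.660)/(22.538) = -10.0566.
Overall magnification: m = m_1 m_2 = -19.3396.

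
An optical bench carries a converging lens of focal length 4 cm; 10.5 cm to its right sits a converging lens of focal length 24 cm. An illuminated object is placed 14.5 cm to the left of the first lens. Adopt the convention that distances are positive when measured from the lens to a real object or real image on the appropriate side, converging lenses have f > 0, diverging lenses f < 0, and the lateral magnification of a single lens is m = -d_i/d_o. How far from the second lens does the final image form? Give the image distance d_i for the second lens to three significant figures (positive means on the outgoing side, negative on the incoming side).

-6.28 cm

Lens 1: 1/d_i1 = 1/f_1 - 1/d_o1 = 1/4 - 1/14.5 = 0.18103 cm^-1, so d_i1 = 5.524 cm.
Object distance for lens 2: d_o2 = 10.5 - 5.524 = 4.976 cm.
Lens 2: 1/d_i2 = 1/f_2 - 1/d_o2 = 1/24 - 1/(4.976) = -0.15929 cm^-1, so d_i2 = -6.278 cm.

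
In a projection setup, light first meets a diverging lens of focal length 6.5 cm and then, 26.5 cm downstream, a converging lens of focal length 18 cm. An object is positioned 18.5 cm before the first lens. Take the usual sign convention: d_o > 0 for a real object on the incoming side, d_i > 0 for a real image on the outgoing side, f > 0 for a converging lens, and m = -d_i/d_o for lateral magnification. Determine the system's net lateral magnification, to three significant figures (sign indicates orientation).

First lens: d_i1 = 1/(1/(-6.5) - 1/18.5) = -4.810 cm.
m_1 = -(-4.810)/18.5 = 0.2600.
The intermediate image is virtual, 4.810 cm to the left of lens 1, so d_o2 = L - d_i1 = 26.5 - (-4.810) = 31.310 cm.
Second lens: d_i2 = 1/(1/18 - 1/(31.310)) = 42.343 cm.
m_2 = -(42.343)/(31.310) = -1.3524.
Total m = m_1 x m_2 = (0.2600)(-1.3524) = -0.3516.

-0.352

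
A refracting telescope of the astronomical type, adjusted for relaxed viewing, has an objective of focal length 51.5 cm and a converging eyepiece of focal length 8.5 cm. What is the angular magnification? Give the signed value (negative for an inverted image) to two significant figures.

-6.1

M = -f_obj/f_eye = -51.5/(8.5) = -6.059.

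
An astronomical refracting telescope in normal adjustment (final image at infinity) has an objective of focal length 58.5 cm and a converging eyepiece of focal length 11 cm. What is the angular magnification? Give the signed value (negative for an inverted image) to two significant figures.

M = -f_obj/f_eye = -58.5/(11) = -5.318.

-5.3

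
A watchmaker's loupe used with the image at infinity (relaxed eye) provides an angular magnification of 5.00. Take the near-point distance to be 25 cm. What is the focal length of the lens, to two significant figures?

5.0 cm

For the image at infinity, M = D/f.
f = D/M = 25/5.0 = 5.000 cm.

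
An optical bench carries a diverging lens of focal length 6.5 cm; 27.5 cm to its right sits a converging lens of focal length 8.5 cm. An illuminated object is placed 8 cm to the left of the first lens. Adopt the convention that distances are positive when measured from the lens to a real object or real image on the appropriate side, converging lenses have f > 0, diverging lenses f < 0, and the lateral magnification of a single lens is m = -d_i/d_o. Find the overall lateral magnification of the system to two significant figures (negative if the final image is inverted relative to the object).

First lens: d_i1 = 1/(1/(-6.5) - 1/8) = -3.586 cm.
m_1 = -(-3.586)/8 = 0.4483.
With d_i1 < 0 the first image is virtual and lies on the object side; the object distance for lens 2 is d_o2 = 27.5 - (-3.586) = 31.086 cm.
Second lens: d_i2 = 1/(1/8.5 - 1/(31.086)) = 11.699 cm.
m_2 = -(11.699)/(31.086) = -0.3763.
Overall magnification: m = m_1 m_2 = -0.1687.

-0.17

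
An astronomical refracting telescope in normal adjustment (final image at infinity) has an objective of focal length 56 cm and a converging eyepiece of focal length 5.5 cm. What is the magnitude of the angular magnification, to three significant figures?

|M| = f_obj/|f_eye| = 56/5.5 = 10.182.

10.2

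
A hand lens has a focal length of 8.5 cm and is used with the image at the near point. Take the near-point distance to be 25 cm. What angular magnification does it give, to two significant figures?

M = 1 + D/f = 1 + 25/8.5 = 3.941.

3.9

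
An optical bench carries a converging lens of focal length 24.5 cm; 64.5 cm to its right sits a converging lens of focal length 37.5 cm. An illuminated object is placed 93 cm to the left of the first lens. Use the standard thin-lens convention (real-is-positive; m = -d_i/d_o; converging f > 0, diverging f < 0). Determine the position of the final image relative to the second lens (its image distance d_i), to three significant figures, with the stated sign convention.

-187 cm

Lens 1: 1/d_i1 = 1/f_1 - 1/d_o1 = 1/24.5 - 1/93 = 0.03006 cm^-1, so d_i1 = 33.263 cm.
That image sits 31.237 cm in front of the second lens, so d_o2 = 31.237 cm.
Lens 2: 1/d_i2 = 1/f_2 - 1/d_o2 = 1/37.5 - 1/(31.237) = -0.00535 cm^-1, so d_i2 = -187.041 cm.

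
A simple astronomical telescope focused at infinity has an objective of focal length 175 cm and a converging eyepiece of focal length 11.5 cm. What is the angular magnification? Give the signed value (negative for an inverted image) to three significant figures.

M = -f_obj/f_eye = -175/(11.5) = -15.217.

-15.2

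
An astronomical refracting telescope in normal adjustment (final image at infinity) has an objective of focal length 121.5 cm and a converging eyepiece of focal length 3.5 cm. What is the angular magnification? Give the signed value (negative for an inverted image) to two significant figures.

-35

M = -f_obj/f_eye = -121.5/(3.5) = -34.714.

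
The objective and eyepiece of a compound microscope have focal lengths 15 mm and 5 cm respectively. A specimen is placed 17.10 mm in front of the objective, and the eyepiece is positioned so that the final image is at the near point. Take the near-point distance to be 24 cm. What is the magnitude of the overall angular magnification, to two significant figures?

Convert to cm: f_obj = 15 mm = 1.5 cm; d_o = 17.10 mm = 1.71 cm.
Objective: 1/d_i = 1/f_obj - 1/d_o = 1/1.5 - 1/1.71 = 0.08187 cm^-1, so d_i = 12.214 cm.
m_obj = -d_i/d_o = -12.214/1.71 = -7.143.
Eyepiece angular magnification (image at near point): M_eye = 1 + D/f_e = 1 + 24/5 = 5.800.
Overall M = m_obj x M_eye = (-7.143)(5.800) = -41.43.
|M| = 41.43.

41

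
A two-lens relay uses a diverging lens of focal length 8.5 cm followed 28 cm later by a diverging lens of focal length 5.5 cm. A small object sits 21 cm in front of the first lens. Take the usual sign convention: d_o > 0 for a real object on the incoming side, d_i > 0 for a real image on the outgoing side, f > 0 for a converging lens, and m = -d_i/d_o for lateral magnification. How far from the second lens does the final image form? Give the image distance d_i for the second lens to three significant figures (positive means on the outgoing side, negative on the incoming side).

First lens: d_i1 = 1/(1/(-8.5) - 1/21) = -6.051 cm.
With d_i1 < 0 the first image is virtual and lies on the object side; the object distance for lens 2 is d_o2 = 28 - (-6.051) = 34.051 cm.
Second lens: d_i2 = 1/(1/(-5.5) - 1/(34.051)) = -4.735 cm.

-4.74 cm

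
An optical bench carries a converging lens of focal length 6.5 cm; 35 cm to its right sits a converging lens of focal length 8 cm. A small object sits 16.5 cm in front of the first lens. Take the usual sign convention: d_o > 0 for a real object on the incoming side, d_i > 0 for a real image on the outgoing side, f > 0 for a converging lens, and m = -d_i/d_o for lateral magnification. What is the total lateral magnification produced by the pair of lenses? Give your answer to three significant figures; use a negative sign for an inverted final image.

First lens: d_i1 = 1/(1/6.5 - 1/16.5) = 10.725 cm.
m_1 = -(10.725)/16.5 = -0.6500.
That image sits 24.275 cm in front of the second lens, so d_o2 = 24.275 cm.
Second lens: d_i2 = 1/(1/8 - 1/(24.275)) = 11.932 cm.
m_2 = -(11.932)/(24.275) = -0.4916.
Overall magnification: m = m_1 m_2 = 0.3195.

0.320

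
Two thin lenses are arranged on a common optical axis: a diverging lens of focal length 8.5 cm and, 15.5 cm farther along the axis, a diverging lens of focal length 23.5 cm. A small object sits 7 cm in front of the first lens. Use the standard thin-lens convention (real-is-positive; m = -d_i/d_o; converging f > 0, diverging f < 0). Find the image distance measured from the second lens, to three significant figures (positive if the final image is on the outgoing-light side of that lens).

Lens 1: 1/d_i1 = 1/f_1 - 1/d_o1 = 1/(-8.5) - 1/7 = -0.26050 cm^-1, so d_i1 = -3.839 cm.
The intermediate image is virtual, 3.839 cm to the left of lens 1, so d_o2 = L - d_i1 = 15.5 - (-3.839) = 19.339 cm.
Lens 2: 1/d_i2 = 1/f_2 - 1/d_o2 = 1/(-23.5) - 1/(19.339) = -0.09426 cm^-1, so d_i2 = -10.609 cm.

-10.6 cm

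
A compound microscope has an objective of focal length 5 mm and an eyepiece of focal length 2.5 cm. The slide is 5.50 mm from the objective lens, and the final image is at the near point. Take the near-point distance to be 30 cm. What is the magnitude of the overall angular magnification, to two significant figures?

130

Convert to cm: f_obj = 5 mm = 0.5 cm; d_o = 5.50 mm = 0.55 cm.
Objective: 1/d_i = 1/f_obj - 1/d_o = 1/0.5 - 1/0.55 = 0.18182 cm^-1, so d_i = 5.500 cm.
m_obj = -d_i/d_o = -5.500/0.55 = -10.000.
Eyepiece angular magnification (image at near point): M_eye = 1 + D/f_e = 1 + 30/2.5 = 13.000.
Overall M = m_obj x M_eye = (-10.000)(13.000) = -130.00.
|M| = 130.00.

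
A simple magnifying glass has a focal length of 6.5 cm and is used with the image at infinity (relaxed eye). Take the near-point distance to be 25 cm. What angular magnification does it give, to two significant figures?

3.8

M = D/f = 25/6.5 = 3.846.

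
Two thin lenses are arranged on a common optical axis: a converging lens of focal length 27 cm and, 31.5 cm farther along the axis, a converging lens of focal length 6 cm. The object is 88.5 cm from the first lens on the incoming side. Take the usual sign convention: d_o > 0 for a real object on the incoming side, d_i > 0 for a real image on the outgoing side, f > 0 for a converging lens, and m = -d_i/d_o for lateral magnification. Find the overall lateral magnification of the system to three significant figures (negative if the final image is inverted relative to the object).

First lens: d_i1 = 1/(1/27 - 1/88.5) = 38.854 cm.
m_1 = -(38.854)/88.5 = -0.4390.
This image would form 38.854 cm past lens 1, i.e. 7.354 cm beyond lens 2, so it is a virtual object for lens 2: d_o2 = 31.5 - 38.854 = -7.354 cm.
Second lens: d_i2 = 1/(1/6 - 1/(-7.354)) = 3.304 cm.
m_2 = -(3.304)/(-7.354) = 0.4493.
Total m = m_1 x m_2 = (-0.4390)(0.4493) = -0.1973.

-0.197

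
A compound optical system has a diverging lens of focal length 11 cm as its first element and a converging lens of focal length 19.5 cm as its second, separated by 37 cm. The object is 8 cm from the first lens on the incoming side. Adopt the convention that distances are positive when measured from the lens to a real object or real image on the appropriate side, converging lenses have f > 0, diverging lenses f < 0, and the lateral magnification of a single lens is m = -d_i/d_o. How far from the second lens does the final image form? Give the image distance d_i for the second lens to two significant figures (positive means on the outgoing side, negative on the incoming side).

Lens 1: 1/d_i1 = 1/f_1 - 1/d_o1 = 1/(-11) - 1/8 = -0.21591 cm^-1, so d_i1 = -4.632 cm.
The intermediate image is virtual, 4.632 cm to the left of lens 1, so d_o2 = L - d_i1 = 37 - (-4.632) = 41.632 cm.
Lens 2: 1/d_i2 = 1/f_2 - 1/d_o2 = 1/19.5 - 1/(41.632) = 0.02726 cm^-1, so d_i2 = 36.681 cm.

37 cm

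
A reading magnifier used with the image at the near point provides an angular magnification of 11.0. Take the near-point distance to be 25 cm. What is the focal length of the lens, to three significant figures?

2.50 cm

For the image at the near point, M = 1 + D/f.
f = D/(M - 1) = 25/(11.0 - 1) = 2.500 cm.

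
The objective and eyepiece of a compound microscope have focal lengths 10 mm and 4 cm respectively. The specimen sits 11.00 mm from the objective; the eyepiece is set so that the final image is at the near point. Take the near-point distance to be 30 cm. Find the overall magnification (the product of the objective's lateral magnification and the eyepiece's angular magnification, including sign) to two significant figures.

Convert to cm: f_obj = 10 mm = 1 cm; d_o = 11.00 mm = 1.10 cm.
Objective: 1/d_i = 1/f_obj - 1/d_o = 1/1 - 1/1.10 = 0.09091 cm^-1, so d_i = 11.000 cm.
m_obj = -d_i/d_o = -11.000/1.10 = -10.000.
Eyepiece angular magnification (image at near point): M_eye = 1 + D/f_e = 1 + 30/4 = 8.500.
Overall M = m_obj x M_eye = (-10.000)(8.500) = -85.00.

-85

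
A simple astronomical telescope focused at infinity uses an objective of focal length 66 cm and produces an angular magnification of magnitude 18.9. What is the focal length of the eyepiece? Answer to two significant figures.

3.5 cm

|M| = f_obj/f_eye, so f_eye = f_obj/|M| = 66/18.9 = 3.492 cm.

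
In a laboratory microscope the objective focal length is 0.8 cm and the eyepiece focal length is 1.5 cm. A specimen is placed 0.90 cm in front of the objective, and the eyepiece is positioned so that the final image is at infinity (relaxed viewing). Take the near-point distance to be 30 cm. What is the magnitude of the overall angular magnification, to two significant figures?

160

Objective: 1/d_i = 1/f_obj - 1/d_o = 1/0.8 - 1/0.90 = 0.13889 cm^-1, so d_i = 7.200 cm.
m_obj = -d_i/d_o = -7.200/0.90 = -8.000.
Eyepiece angular magnification (image at infinity): M_eye = D/f_e = 30/1.5 = 20.000.
Overall M = m_obj x M_eye = (-8.000)(20.000) = -160.00.
|M| = 160.00.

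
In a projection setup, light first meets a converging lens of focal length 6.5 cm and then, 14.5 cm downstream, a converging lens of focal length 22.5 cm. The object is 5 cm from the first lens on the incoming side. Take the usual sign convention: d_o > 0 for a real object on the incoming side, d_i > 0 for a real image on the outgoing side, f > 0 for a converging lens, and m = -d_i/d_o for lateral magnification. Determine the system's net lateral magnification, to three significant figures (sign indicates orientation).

Applying the thin-lens equation to the first lens, 1/6.5 = 1/5 + 1/d_i1, which gives d_i1 = -21.667 cm.
Its lateral magnification is m_1 = -d_i1/d_o1 = -(-21.667)/5 = 4.3333.
The intermediate image is virtual, 21.667 cm to the left of lens 1, so d_o2 = L - d_i1 = 14.5 - (-21.667) = 36.167 cm.
Applying the thin-lens equation again with f_2 = 22.5 cm and d_o2 = 36.167 cm gives d_i2 = 59.543 cm.
m_2 = -(59.543)/(36.167) = -1.6463.
Total m = m_1 x m_2 = (4.3333)(-1.6463) = -7.1341.

-7.13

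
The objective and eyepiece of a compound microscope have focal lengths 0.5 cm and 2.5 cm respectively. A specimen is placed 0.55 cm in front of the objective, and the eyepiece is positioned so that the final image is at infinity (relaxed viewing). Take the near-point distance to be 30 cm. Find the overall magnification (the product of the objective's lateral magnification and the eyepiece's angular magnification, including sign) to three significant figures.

Objective: 1/d_i = 1/f_obj - 1/d_o = 1/0.5 - 1/0.55 = 0.18182 cm^-1, so d_i = 5.500 cm.
m_obj = -d_i/d_o = -5.500/0.55 = -10.000.
Eyepiece angular magnification (image at infinity): M_eye = D/f_e = 30/2.5 = 12.000.
Overall M = m_obj x M_eye = (-10.000)(12.000) = -120.00.

-120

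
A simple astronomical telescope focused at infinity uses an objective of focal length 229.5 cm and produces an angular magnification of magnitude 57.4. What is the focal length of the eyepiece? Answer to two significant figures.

4.0 cm

|M| = f_obj/f_eye, so f_eye = f_obj/|M| = 229.5/57.4 = 3.998 cm.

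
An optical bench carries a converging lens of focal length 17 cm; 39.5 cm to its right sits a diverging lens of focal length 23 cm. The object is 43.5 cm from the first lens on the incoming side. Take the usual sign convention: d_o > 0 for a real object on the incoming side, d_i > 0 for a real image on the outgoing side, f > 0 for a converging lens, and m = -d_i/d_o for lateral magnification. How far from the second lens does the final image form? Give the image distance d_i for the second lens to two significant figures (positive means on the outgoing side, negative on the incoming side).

-7.7 cm

Applying the thin-lens equation to the first lens, 1/17 = 1/43.5 + 1/d_i1, which gives d_i1 = 27.906 cm.
Object distance for lens 2: d_o2 = 39.5 - 27.906 = 11.594 cm.
Applying the thin-lens equation again with f_2 = -23 cm and d_o2 = 11.594 cm gives d_i2 = -7.708 cm.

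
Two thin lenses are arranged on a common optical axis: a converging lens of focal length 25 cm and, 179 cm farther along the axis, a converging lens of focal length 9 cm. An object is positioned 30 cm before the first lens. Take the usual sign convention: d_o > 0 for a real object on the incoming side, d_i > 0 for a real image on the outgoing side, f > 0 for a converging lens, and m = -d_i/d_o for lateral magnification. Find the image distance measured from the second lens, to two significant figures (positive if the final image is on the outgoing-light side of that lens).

Lens 1: 1/d_i1 = 1/f_1 - 1/d_o1 = 1/25 - 1/30 = 0.00667 cm^-1, so d_i1 = 150.000 cm.
That image sits 29.000 cm in front of the second lens, so d_o2 = 29.000 cm.
Lens 2: 1/d_i2 = 1/f_2 - 1/d_o2 = 1/9 - 1/(29.000) = 0.07663 cm^-1, so d_i2 = 13.050 cm.

13 cm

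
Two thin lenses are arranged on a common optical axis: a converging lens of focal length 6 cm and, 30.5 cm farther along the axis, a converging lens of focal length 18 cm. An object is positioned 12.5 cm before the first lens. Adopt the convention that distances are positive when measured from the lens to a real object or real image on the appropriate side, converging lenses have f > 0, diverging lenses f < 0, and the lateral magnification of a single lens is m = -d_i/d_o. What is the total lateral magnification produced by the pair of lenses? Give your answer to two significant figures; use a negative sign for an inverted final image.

First lens: d_i1 = 1/(1/6 - 1/12.5) = 11.538 cm.
m_1 = -(11.538)/12.5 = -0.9231.
That image sits 18.962 cm in front of the second lens, so d_o2 = 18.962 cm.
Second lens: d_i2 = 1/(1/18 - 1/(18.962)) = 354.960 cm.
m_2 = -(354.960)/(18.962) = -18.7200.
Overall magnification: m = m_1 m_2 = 17.2800.

17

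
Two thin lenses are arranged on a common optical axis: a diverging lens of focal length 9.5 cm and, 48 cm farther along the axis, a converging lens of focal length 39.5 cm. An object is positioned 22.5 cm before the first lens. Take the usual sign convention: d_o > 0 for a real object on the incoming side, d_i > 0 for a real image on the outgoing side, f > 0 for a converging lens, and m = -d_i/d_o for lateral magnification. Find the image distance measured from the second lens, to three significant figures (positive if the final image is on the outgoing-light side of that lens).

Lens 1: 1/d_i1 = 1/f_1 - 1/d_o1 = 1/(-9.5) - 1/22.5 = -0.14971 cm^-1, so d_i1 = -6.680 cm.
The intermediate image is virtual, 6.680 cm to the left of lens 1, so d_o2 = L - d_i1 = 48 - (-6.680) = 54.680 cm.
Lens 2: 1/d_i2 = 1/f_2 - 1/d_o2 = 1/39.5 - 1/(54.680) = 0.00703 cm^-1, so d_i2 = 142.285 cm.

142 cm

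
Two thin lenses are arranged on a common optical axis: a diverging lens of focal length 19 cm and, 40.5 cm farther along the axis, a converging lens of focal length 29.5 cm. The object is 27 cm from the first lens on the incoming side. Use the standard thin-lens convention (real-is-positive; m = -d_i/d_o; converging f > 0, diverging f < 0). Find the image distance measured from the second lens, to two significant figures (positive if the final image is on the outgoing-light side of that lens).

Applying the thin-lens equation to the first lens, 1/(-19) = 1/27 + 1/d_i1, which gives d_i1 = -11.152 cm.
With d_i1 < 0 the first image is virtual and lies on the object side; the object distance for lens 2 is d_o2 = 40.5 - (-11.152) = 51.652 cm.
Applying the thin-lens equation again with f_2 = 29.5 cm and d_o2 = 51.652 cm gives d_i2 = 68.785 cm.

69 cm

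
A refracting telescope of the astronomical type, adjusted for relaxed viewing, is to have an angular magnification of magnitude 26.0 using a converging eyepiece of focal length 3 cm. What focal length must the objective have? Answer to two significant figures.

78 cm

|M| = f_obj/|f_eye|, so f_obj = |M| x |f_eye| = 26.0 x 3 = 78.000 cm.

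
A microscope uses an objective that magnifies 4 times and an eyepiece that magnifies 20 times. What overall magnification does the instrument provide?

80

The overall magnification of a compound microscope is the product of the objective and eyepiece magnifications:
M = M_obj x M_eye = 4 x 20 = 80.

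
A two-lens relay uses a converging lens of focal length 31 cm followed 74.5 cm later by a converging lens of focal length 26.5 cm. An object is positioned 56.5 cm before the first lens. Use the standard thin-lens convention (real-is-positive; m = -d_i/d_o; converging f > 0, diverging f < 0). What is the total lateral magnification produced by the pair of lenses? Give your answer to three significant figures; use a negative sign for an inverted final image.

-1.56

Lens 1: 1/d_i1 = 1/f_1 - 1/d_o1 = 1/31 - 1/56.5 = 0.01456 cm^-1, so d_i1 = 68.686 cm.
m_1 = -(68.686)/56.5 = -1.2157.
That image sits 5.814 cm in front of the second lens, so d_o2 = 5.814 cm.
Lens 2: 1/d_i2 = 1/f_2 - 1/d_o2 = 1/26.5 - 1/(5.814) = -0.13427 cm^-1, so d_i2 = -7.448 cm.
m_2 = -(-7.448)/(5.814) = 1.2810.
The system's lateral magnification is m_1 m_2 = (-1.2157)(1.2810) = -1.5573.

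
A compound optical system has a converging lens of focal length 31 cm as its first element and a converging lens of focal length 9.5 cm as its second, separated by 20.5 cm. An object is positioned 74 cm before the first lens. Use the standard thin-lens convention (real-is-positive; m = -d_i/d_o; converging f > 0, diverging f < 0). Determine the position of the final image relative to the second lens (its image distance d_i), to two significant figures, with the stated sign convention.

7.4 cm

First lens: d_i1 = 1/(1/31 - 1/74) = 53.349 cm.
Since 53.349 cm > 20.5 cm, the first image lies past the second lens and serves as a virtual object: d_o2 = L - d_i1 = -32.849 cm.
Second lens: d_i2 = 1/(1/9.5 - 1/(-32.849)) = 7.369 cm.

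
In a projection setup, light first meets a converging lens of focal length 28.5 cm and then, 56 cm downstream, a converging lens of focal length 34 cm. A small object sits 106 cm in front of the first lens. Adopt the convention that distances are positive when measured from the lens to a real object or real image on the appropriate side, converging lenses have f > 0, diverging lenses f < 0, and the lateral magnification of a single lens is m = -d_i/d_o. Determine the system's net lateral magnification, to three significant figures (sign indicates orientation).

-0.736

Applying the thin-lens equation to the first lens, 1/28.5 = 1/106 + 1/d_i1, which gives d_i1 = 38.981 cm.
Its lateral magnification is m_1 = -d_i1/d_o1 = -(38.981)/106 = -0.3677.
Object distance for lens 2: d_o2 = 56 - 38.981 = 17.019 cm.
Applying the thin-lens equation again with f_2 = 34 cm and d_o2 = 17.019 cm gives d_i2 = -34.078 cm.
m_2 = -(-34.078)/(17.019) = 2.0023.
The system's lateral magnification is m_1 m_2 = (-0.3677)(2.0023) = -0.7363.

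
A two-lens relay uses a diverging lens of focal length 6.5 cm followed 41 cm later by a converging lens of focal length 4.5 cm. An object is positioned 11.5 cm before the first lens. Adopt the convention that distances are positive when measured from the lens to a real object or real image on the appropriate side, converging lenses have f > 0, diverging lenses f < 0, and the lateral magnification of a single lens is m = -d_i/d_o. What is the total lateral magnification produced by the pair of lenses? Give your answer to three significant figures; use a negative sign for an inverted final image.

Applying the thin-lens equation to the first lens, 1/(-6.5) = 1/11.5 + 1/d_i1, which gives d_i1 = -4.153 cm.
Its lateral magnification is m_1 = -d_i1/d_o1 = -(-4.153)/11.5 = 0.3611.
The intermediate image is virtual, 4.153 cm to the left of lens 1, so d_o2 = L - d_i1 = 41 - (-4.153) = 45.153 cm.
Applying the thin-lens equation again with f_2 = 4.5 cm and d_o2 = 45.153 cm gives d_i2 = 4.998 cm.
m_2 = -(4.998)/(45.153) = -0.1107.
Total m = m_1 x m_2 = (0.3611)(-0.1107) = -0.0400.

-0.0400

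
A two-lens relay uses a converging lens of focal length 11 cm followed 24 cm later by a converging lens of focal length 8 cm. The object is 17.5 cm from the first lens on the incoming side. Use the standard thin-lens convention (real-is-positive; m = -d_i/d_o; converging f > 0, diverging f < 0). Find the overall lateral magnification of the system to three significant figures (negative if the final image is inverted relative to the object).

Applying the thin-lens equation to the first lens, 1/11 = 1/17.5 + 1/d_i1, which gives d_i1 = 29.615 cm.
Its lateral magnification is m_1 = -d_i1/d_o1 = -(29.615)/17.5 = -1.6923.
This image would form 29.615 cm past lens 1, i.e. 5.615 cm beyond lens 2, so it is a virtual object for lens 2: d_o2 = 24 - 29.615 = -5.615 cm.
Applying the thin-lens equation again with f_2 = 8 cm and d_o2 = -5.615 cm gives d_i2 = 3.299 cm.
m_2 = -(3.299)/(-5.615) = 0.5876.
Overall magnification: m = m_1 m_2 = -0.9944.

-0.994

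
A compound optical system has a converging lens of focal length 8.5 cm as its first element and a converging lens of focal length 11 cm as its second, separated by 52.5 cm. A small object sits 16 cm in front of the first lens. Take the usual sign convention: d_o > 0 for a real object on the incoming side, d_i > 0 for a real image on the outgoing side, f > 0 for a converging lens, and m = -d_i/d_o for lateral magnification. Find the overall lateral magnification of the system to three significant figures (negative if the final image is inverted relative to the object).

First lens: d_i1 = 1/(1/8.5 - 1/16) = 18.133 cm.
m_1 = -(18.133)/16 = -1.1333.
The intermediate image is 18.133 cm to the right of lens 1, so d_o2 = L - d_i1 = 52.5 - 18.133 = 34.367 cm.
Second lens: d_i2 = 1/(1/11 - 1/(34.367)) = 16.178 cm.
m_2 = -(16.178)/(34.367) = -0.4708.
Overall magnification: m = m_1 m_2 = 0.5335.

0.534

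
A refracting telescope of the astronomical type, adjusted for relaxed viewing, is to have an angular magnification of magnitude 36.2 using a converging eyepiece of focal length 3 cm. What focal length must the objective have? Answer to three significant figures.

109 cm

|M| = f_obj/|f_eye|, so f_obj = |M| x |f_eye| = 36.2 x 3 = 108.600 cm.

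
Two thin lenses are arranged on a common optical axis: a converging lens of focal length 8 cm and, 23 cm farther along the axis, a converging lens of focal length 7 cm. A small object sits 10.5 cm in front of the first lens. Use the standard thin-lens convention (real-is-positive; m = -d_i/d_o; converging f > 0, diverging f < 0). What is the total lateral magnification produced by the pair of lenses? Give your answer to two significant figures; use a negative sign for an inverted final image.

-1.3

First lens: d_i1 = 1/(1/8 - 1/10.5) = 33.600 cm.
m_1 = -(33.600)/10.5 = -3.2000.
Since 33.600 cm > 23 cm, the first image lies past the second lens and serves as a virtual object: d_o2 = L - d_i1 = -10.600 cm.
Second lens: d_i2 = 1/(1/7 - 1/(-10.600)) = 4.216 cm.
m_2 = -(4.216)/(-10.600) = 0.3977.
The system's lateral magnification is m_1 m_2 = (-3.2000)(0.3977) = -1.2727.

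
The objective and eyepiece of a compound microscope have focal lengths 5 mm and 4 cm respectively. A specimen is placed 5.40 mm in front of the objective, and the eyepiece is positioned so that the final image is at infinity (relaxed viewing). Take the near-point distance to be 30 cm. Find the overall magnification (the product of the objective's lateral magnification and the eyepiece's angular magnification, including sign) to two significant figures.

Convert to cm: f_obj = 5 mm = 0.5 cm; d_o = 5.40 mm = 0.54 cm.
Objective: 1/d_i = 1/f_obj - 1/d_o = 1/0.5 - 1/0.54 = 0.14815 cm^-1, so d_i = 6.750 cm.
m_obj = -d_i/d_o = -6.750/0.54 = -12.500.
Eyepiece angular magnification (image at infinity): M_eye = D/f_e = 30/4 = 7.500.
Overall M = m_obj x M_eye = (-12.500)(7.500) = -93.75.

-94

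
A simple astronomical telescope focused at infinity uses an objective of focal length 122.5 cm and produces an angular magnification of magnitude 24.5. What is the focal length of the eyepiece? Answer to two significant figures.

5.0 cm

|M| = f_obj/f_eye, so f_eye = f_obj/|M| = 122.5/24.5 = 5.000 cm.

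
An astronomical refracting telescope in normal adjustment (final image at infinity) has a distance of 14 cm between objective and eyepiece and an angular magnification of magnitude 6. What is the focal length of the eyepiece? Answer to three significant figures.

In normal adjustment the tube length equals f_obj + f_eye and |M| = f_obj/f_eye.
So f_obj = 6 f_eye and 6 f_eye + f_eye = 14 cm, giving f_eye = 14/7 = 2.000 cm and f_obj = 12.000 cm.

2.00 cm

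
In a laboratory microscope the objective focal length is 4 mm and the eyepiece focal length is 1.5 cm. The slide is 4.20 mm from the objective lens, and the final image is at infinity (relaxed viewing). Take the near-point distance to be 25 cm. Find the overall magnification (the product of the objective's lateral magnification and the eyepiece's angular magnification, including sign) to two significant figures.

Convert to cm: f_obj = 4 mm = 0.4 cm; d_o = 4.20 mm = 0.42 cm.
Objective: 1/d_i = 1/f_obj - 1/d_o = 1/0.4 - 1/0.42 = 0.11905 cm^-1, so d_i = 8.400 cm.
m_obj = -d_i/d_o = -8.400/0.42 = -20.000.
Eyepiece angular magnification (image at infinity): M_eye = D/f_e = 25/1.5 = 16.667.
Overall M = m_obj x M_eye = (-20.000)(16.667) = -333.33.

-330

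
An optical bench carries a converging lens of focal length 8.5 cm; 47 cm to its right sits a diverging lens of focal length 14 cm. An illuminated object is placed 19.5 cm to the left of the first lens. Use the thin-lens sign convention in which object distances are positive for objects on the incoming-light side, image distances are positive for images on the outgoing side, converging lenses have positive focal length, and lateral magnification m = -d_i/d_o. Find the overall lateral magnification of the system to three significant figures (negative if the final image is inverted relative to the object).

Applying the thin-lens equation to the first lens, 1/8.5 = 1/19.5 + 1/d_i1, which gives d_i1 = 15.068 cm.
Its lateral magnification is m_1 = -d_i1/d_o1 = -(15.068)/19.5 = -0.7727.
Object distance for lens 2: d_o2 = 47 - 15.068 = 31.932 cm.
Applying the thin-lens equation again with f_2 = -14 cm and d_o2 = 31.932 cm gives d_i2 = -9.733 cm.
m_2 = -(-9.733)/(31.932) = 0.3048.
Overall magnification: m = m_1 m_2 = -0.2355.

-0.236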